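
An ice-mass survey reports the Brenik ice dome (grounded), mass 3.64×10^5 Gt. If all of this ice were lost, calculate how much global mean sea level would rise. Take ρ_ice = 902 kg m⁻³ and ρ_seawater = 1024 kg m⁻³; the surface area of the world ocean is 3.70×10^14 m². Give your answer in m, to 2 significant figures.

Brenik: 3.64×10^5 Gt = 3.640×10^17 kg; dividing by ρ_w = 1024 kg m⁻³ gives 3.555×10^14 m³ of water.
Spread over 3.70×10^14 m² of ocean, Δh = 3.555×10^14 / 3.70×10^14 = 0.961 m.

≈ 0.96 m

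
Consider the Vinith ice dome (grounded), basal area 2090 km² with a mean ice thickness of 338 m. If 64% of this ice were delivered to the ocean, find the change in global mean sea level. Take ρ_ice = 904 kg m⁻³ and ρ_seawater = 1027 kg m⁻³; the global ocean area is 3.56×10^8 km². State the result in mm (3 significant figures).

≈ 1.12 mm

Vinith: ice volume = 2090 km² × 338 m = 706.4 km³; 0.64 × 706.4 × (904/1027) = 398.0 km³ of water.
Spread over 3.56×10^14 m² of ocean, Δh = 3.980×10^11 / 3.56×10^14 = 1.12×10^-3 m = 1.12 mm.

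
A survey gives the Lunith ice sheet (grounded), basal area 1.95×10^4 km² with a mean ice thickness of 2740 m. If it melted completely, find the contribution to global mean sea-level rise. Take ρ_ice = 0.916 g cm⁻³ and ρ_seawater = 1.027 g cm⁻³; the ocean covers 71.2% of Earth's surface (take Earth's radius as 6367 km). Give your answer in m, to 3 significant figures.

Lunith: ice volume = 1.95×10^4 km² × 2740 m = 5.343×10^4 km³; 5.343×10^4 × (916/1027) = 4.766×10^4 km³ of water.
Spread over 3.63×10^14 m² of ocean, Δh = 4.766×10^13 / 3.63×10^14 = 0.131 m.

≈ 0.131 m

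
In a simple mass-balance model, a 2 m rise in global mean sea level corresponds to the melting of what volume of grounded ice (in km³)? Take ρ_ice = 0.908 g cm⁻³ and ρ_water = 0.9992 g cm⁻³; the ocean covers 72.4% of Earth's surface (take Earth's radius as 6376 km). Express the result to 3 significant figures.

Required water volume = Δh × A = 2 m × 3.70×10^14 m² = 7.397×10^14 m³ = 7.397×10^5 km³.
Ice volume = water volume × ρ_w/ρ_ice = 7.397×10^5 × 999.2/908 = 8.14×10^5 km³.

≈ 8.14×10^5 km³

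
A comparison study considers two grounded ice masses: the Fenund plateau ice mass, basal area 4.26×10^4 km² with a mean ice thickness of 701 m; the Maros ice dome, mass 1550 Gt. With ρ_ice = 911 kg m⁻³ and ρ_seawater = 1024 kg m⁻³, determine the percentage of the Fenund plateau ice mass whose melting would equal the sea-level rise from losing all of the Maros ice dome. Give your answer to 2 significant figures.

Equal sea-level rise means equal mass of meltwater, i.e. equal mass of ice lost.
Ice mass of Maros: 1.550×10^15 kg; ice mass of Fenund: 2.720×10^16 kg.
Fraction required = 1.550×10^15 / 2.720×10^16 = 0.0570 → 5.7 %.

≈ 5.7 %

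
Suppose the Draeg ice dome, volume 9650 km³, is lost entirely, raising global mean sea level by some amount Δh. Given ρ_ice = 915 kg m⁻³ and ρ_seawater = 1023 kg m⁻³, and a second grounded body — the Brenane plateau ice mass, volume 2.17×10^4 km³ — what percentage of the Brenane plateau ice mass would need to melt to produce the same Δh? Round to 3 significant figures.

≈ 44.5 %

Equal sea-level rise means equal mass of meltwater, i.e. equal mass of ice lost.
Ice mass of Draeg: 8.830×10^15 kg; ice mass of Brenane: 1.986×10^16 kg.
Fraction required = 8.830×10^15 / 1.986×10^16 = 0.445 → 44.5 %.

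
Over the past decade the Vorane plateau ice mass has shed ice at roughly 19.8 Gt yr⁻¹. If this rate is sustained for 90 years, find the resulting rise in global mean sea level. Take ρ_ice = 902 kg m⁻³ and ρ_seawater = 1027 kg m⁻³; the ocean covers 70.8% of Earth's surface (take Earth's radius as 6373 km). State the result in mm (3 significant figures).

Total mass lost = 19.8 Gt/yr × 90 yr = 1782 Gt = 1.782×10^15 kg.
ρ_w = 1027 kg m⁻³, so water volume = 1.782×10^15 / 1027 = 1.735×10^12 m³.
Δh = 1.735×10^12 / 3.61×10^14 = 4.80×10^-3 m = 4.80 mm.

≈ 4.80 mm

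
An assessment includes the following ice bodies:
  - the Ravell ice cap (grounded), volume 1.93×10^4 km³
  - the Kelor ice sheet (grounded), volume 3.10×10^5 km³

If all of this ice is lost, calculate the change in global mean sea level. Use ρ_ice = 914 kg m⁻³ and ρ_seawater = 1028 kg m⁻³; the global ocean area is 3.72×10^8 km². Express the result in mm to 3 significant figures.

≈ 787 mm

Ravell: 1.93×10^4 km³ × (914/1028) = 1.716×10^4 km³ of water.
Kelor: 3.10×10^5 km³ × (914/1028) = 2.756×10^5 km³ of water.
Total added water ≈ 2.928×10^14 m³ over 3.72×10^14 m² → Δh = 0.787 m = 787 mm.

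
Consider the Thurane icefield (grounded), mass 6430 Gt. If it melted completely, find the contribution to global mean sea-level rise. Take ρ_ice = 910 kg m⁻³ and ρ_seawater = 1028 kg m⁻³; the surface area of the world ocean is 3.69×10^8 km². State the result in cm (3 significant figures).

Thurane: 6430 Gt = 6.430×10^15 kg; dividing by ρ_w = 1028 kg m⁻³ gives 6.255×10^12 m³ of water.
Spread over 3.69×10^14 m² of ocean, Δh = 6.255×10^12 / 3.69×10^14 = 0.0170 m = 1.70 cm.

≈ 1.70 cm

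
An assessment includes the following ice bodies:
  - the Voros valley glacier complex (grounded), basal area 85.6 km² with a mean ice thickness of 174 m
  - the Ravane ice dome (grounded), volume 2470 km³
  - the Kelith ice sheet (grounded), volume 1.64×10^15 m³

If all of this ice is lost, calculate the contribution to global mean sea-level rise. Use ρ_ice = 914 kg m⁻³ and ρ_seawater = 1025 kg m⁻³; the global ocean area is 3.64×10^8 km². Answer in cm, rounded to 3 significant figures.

Voros: ice volume = 85.6 km² × 174 m = 14.89 km³; 14.89 × (914/1025) = 13.28 km³ of water.
Ravane: 2470 km³ × (914/1025) = 2203 km³ of water.
Kelith: 1.64×10^15 m³ × (914/1025) = 1.462×10^15 m³ of water.
Total added water ≈ 1.465×10^15 m³ over 3.64×10^14 m² → Δh = 4.02 m = 402 cm.

≈ 402 cm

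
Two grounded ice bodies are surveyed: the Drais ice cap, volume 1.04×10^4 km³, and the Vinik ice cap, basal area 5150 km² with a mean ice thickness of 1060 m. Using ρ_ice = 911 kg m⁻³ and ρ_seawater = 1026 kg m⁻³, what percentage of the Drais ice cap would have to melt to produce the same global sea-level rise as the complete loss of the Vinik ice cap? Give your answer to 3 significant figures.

Equal sea-level rise means equal mass of meltwater, i.e. equal mass of ice lost.
Ice mass of Vinik: 4.973×10^15 kg; ice mass of Drais: 9.474×10^15 kg.
Fraction required = 4.973×10^15 / 9.474×10^15 = 0.525 → 52.5 %.

≈ 52.5 %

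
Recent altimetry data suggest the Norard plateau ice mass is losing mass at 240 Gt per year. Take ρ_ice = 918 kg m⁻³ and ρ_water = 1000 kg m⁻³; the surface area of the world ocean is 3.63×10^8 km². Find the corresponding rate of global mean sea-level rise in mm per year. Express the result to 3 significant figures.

ρ_w = 1000 kg m⁻³. Annual water volume added = 240 Gt / ρ_w = 2.400×10^14 kg / 1000 kg m⁻³ = 2.400×10^11 m³.
Δh per year = 2.400×10^11 / 3.63×10^14 = 6.61×10^-4 m = 0.661 mm.

≈ 0.661 mm/yr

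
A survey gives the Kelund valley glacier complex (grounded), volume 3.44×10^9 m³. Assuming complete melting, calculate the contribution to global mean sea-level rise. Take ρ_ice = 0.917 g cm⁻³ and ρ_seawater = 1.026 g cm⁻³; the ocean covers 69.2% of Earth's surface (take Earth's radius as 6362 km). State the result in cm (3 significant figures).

Kelund: 3.44×10^9 m³ × (917/1026) = 3.075×10^9 m³ of water.
Spread over 3.52×10^14 m² of ocean, Δh = 3.075×10^9 / 3.52×10^14 = 8.74×10^-6 m = 8.74×10^-4 cm.

≈ 8.74×10^-4 cm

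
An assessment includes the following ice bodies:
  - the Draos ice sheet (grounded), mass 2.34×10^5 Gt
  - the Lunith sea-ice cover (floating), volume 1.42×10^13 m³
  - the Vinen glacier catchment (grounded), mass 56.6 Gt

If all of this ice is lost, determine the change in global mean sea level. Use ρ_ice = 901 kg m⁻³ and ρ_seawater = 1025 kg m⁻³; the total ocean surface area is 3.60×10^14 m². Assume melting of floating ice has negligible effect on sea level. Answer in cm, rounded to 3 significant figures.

≈ 63.4 cm

Draos: 2.34×10^5 Gt = 2.340×10^17 kg; dividing by ρ_w = 1025 kg m⁻³ gives 2.283×10^14 m³ of water.
The Lunith sea-ice cover is floating and already displaces its own weight of water, so its melt adds essentially nothing to sea level.
Vinen: 56.6 Gt = 5.660×10^13 kg; dividing by ρ_w = 1025 kg m⁻³ gives 5.522×10^10 m³ of water.
Total added water ≈ 2.283×10^14 m³ over 3.60×10^14 m² → Δh = 0.634 m = 63.4 cm.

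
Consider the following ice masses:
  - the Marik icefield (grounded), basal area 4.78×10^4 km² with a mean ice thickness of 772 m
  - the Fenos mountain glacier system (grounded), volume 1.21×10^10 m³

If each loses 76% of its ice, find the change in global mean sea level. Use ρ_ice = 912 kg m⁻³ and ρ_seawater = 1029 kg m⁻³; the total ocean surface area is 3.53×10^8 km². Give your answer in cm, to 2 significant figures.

Marik: ice volume = 4.78×10^4 km² × 772 m = 3.690×10^4 km³; 0.76 × 3.690×10^4 × (912/1029) = 2.486×10^4 km³ of water.
Fenos: 0.76 × 1.21×10^10 m³ × (912/1029) = 8.150×10^9 m³ of water.
Total added water ≈ 2.486×10^13 m³ over 3.53×10^14 m² → Δh = 0.0704 m = 7.0 cm.

≈ 7.0 cm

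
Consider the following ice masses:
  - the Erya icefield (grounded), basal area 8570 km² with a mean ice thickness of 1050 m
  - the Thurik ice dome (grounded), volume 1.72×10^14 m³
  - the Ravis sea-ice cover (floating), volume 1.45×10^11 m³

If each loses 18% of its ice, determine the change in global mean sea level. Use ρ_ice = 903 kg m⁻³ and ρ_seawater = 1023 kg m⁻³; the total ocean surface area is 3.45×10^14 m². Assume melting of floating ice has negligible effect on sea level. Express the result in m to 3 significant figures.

≈ 0.0834 m

Erya: ice volume = 8570 km² × 1050 m = 8998 km³; 0.18 × 8998 × (903/1023) = 1430 km³ of water.
Thurik: 0.18 × 1.72×10^14 m³ × (903/1023) = 2.733×10^13 m³ of water.
The Ravis sea-ice cover is floating and already displaces its own weight of water, so its melt adds essentially nothing to sea level.
Total added water ≈ 2.876×10^13 m³ over 3.45×10^14 m² → Δh = 0.0834 m.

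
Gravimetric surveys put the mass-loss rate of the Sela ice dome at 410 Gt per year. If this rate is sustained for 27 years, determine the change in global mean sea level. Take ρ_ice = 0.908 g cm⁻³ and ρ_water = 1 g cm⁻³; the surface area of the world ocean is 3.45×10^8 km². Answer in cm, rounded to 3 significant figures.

≈ 3.21 cm

Total mass lost = 410 Gt/yr × 27 yr = 1.107×10^4 Gt = 1.107×10^16 kg.
ρ_w = 1 g cm⁻³ = 1000 kg m⁻³, so water volume = 1.107×10^16 / 1000 = 1.107×10^13 m³.
Δh = 1.107×10^13 / 3.45×10^14 = 0.0321 m = 3.21 cm.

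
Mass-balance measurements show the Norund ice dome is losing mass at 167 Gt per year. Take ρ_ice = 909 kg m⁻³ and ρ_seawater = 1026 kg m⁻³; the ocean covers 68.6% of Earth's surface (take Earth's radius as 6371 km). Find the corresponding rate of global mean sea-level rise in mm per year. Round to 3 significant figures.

ρ_w = 1026 kg m⁻³. Annual water volume added = 167 Gt / ρ_w = 1.670×10^14 kg / 1026 kg m⁻³ = 1.628×10^11 m³.
Δh per year = 1.628×10^11 / 3.50×10^14 = 4.65×10^-4 m = 0.465 mm.

≈ 0.465 mm/yr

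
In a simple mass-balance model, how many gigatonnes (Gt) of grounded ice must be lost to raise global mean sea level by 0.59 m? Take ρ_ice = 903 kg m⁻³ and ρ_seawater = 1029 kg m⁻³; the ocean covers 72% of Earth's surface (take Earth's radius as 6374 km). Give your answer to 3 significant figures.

Required water volume = Δh × A = 0.59 m × 3.68×10^14 m² = 2.169×10^14 m³.
ρ_w = 1029 kg m⁻³, so the mass of water = 2.169×10^14 m³ × 1029 kg m⁻³ = 2.232×10^17 kg = 2.23×10^5 Gt (and the same mass of ice, by conservation).

≈ 2.23×10^5 Gt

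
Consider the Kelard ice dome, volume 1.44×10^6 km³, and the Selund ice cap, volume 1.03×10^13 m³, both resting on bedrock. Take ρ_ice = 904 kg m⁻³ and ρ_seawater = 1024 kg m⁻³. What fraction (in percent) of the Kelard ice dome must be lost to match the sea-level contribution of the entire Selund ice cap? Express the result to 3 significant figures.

≈ 0.715 %

Equal sea-level rise means equal mass of meltwater, i.e. equal mass of ice lost.
Ice mass of Selund: 9.311×10^15 kg; ice mass of Kelard: 1.302×10^18 kg.
Fraction required = 9.311×10^15 / 1.302×10^18 = 7.15×10^-3 → 0.715 %.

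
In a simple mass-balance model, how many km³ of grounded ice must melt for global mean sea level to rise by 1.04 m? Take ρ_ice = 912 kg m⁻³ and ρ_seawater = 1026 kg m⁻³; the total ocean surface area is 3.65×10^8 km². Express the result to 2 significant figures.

Required water volume = Δh × A = 1.04 m × 3.65×10^14 m² = 3.796×10^14 m³ = 3.796×10^5 km³.
Ice volume = water volume × ρ_w/ρ_ice = 3.796×10^5 × 1026/912 = 4.3×10^5 km³.

≈ 4.3×10^5 km³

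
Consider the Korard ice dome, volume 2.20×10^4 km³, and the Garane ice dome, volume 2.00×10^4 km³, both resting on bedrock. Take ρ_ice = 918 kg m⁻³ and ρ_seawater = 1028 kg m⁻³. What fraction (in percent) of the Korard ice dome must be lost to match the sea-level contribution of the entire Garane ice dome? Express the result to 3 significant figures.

≈ 90.9 %

Equal sea-level rise means equal mass of meltwater, i.e. equal mass of ice lost.
Ice mass of Garane: 1.836×10^16 kg; ice mass of Korard: 2.020×10^16 kg.
Fraction required = 1.836×10^16 / 2.020×10^16 = 0.909 → 90.9 %.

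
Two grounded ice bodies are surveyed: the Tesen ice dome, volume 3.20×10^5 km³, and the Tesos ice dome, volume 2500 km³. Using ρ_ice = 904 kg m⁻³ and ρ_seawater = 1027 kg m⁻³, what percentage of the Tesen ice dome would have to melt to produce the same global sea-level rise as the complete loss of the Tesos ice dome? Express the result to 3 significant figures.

≈ 0.781 %

Equal sea-level rise means equal mass of meltwater, i.e. equal mass of ice lost.
Ice mass of Tesos: 2.260×10^15 kg; ice mass of Tesen: 2.893×10^17 kg.
Fraction required = 2.260×10^15 / 2.893×10^17 = 7.81×10^-3 → 0.781 %.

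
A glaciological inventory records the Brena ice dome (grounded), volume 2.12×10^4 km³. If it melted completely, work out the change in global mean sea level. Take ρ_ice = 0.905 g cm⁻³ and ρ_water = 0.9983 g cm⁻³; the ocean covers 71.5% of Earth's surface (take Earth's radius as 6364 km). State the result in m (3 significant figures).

Brena: 2.12×10^4 km³ × (905/998.3) = 1.922×10^4 km³ of water.
Spread over 3.64×10^14 m² of ocean, Δh = 1.922×10^13 / 3.64×10^14 = 0.0528 m.

≈ 0.0528 m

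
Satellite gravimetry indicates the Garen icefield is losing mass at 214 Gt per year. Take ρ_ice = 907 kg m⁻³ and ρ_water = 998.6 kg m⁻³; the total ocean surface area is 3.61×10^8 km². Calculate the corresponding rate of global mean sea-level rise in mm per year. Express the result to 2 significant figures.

ρ_w = 998.6 kg m⁻³. Annual water volume added = 214 Gt / ρ_w = 2.140×10^14 kg / 998.6 kg m⁻³ = 2.143×10^11 m³.
Δh per year = 2.143×10^11 / 3.61×10^14 = 5.94×10^-4 m = 0.59 mm.

≈ 0.59 mm/yr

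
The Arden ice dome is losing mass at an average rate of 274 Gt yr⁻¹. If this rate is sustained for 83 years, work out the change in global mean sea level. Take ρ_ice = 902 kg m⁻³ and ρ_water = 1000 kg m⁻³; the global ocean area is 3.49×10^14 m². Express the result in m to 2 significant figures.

≈ 0.065 m

Total mass lost = 274 Gt/yr × 83 yr = 2.274×10^4 Gt = 2.274×10^16 kg.
ρ_w = 1000 kg m⁻³, so water volume = 2.274×10^16 / 1000 = 2.274×10^13 m³.
Δh = 2.274×10^13 / 3.49×10^14 = 0.0652 m.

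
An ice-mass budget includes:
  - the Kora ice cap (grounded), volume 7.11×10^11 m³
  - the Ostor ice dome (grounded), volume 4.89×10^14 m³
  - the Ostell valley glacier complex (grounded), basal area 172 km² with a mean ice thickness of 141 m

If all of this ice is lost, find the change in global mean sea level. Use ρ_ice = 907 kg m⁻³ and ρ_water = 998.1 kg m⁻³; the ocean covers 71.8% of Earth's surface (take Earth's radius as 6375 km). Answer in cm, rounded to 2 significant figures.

Kora: 7.11×10^11 m³ × (907/998.1) = 6.461×10^11 m³ of water.
Ostor: 4.89×10^14 m³ × (907/998.1) = 4.444×10^14 m³ of water.
Ostell: ice volume = 172 km² × 141 m = 24.25 km³; 24.25 × (907/998.1) = 22.04 km³ of water.
Total added water ≈ 4.450×10^14 m³ over 3.67×10^14 m² → Δh = 1.21 m = 120 cm.

≈ 120 cm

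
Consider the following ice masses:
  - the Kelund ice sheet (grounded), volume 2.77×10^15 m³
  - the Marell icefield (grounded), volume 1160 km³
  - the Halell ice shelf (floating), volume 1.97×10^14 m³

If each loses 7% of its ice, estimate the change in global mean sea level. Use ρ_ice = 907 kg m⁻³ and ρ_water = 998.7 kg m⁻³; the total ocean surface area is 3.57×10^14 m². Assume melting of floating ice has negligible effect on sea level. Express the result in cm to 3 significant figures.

≈ 49.3 cm

Kelund: 0.07 × 2.77×10^15 m³ × (907/998.7) = 1.761×10^14 m³ of water.
Marell: 0.07 × 1160 km³ × (907/998.7) = 73.74 km³ of water.
The Halell ice shelf is floating and already displaces its own weight of water, so its melt adds essentially nothing to sea level.
Total added water ≈ 1.762×10^14 m³ over 3.57×10^14 m² → Δh = 0.493 m = 49.3 cm.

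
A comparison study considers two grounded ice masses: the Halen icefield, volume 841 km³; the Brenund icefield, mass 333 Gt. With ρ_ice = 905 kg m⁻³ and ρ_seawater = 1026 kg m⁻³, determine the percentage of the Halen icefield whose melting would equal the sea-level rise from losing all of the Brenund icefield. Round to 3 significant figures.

Equal sea-level rise means equal mass of meltwater, i.e. equal mass of ice lost.
Ice mass of Brenund: 3.330×10^14 kg; ice mass of Halen: 7.611×10^14 kg.
Fraction required = 3.330×10^14 / 7.611×10^14 = 0.438 → 43.8 %.

≈ 43.8 %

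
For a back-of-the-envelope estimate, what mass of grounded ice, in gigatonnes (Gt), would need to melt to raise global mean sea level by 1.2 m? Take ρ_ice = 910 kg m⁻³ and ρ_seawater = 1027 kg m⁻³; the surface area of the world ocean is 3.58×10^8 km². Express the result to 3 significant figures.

≈ 4.41×10^5 Gt

Required water volume = Δh × A = 1.2 m × 3.58×10^14 m² = 4.296×10^14 m³.
ρ_w = 1027 kg m⁻³, so the mass of water = 4.296×10^14 m³ × 1027 kg m⁻³ = 4.412×10^17 kg = 4.41×10^5 Gt (and the same mass of ice, by conservation).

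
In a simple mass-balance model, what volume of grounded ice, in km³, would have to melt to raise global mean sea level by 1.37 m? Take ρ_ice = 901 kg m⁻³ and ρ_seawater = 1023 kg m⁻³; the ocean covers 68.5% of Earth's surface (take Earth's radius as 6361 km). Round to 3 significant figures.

≈ 5.42×10^5 km³

Required water volume = Δh × A = 1.37 m × 3.48×10^14 m² = 4.772×10^14 m³ = 4.772×10^5 km³.
Ice volume = water volume × ρ_w/ρ_ice = 4.772×10^5 × 1023/901 = 5.42×10^5 km³.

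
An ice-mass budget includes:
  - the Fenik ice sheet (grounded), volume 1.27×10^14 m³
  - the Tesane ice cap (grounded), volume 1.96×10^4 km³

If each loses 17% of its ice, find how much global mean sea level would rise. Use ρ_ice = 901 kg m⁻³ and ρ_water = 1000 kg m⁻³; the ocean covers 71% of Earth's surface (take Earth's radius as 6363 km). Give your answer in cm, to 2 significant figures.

≈ 6.2 cm

Fenik: 0.17 × 1.27×10^14 m³ × (901/1000) = 1.945×10^13 m³ of water.
Tesane: 0.17 × 1.96×10^4 km³ × (901/1000) = 3002 km³ of water.
Total added water ≈ 2.245×10^13 m³ over 3.61×10^14 m² → Δh = 0.0622 m = 6.2 cm.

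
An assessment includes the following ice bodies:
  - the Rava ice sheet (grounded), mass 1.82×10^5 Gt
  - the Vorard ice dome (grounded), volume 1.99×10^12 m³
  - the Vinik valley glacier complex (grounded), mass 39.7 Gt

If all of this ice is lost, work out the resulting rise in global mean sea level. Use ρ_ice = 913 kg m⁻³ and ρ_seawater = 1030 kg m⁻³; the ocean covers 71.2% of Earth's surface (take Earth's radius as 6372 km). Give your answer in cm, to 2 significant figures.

≈ 49 cm

Rava: 1.82×10^5 Gt = 1.820×10^17 kg; dividing by ρ_w = 1030 kg m⁻³ gives 1.767×10^14 m³ of water.
Vorard: 1.99×10^12 m³ × (913/1030) = 1.764×10^12 m³ of water.
Vinik: 39.7 Gt = 3.970×10^13 kg; dividing by ρ_w = 1030 kg m⁻³ gives 3.854×10^10 m³ of water.
Total added water ≈ 1.785×10^14 m³ over 3.63×10^14 m² → Δh = 0.491 m = 49 cm.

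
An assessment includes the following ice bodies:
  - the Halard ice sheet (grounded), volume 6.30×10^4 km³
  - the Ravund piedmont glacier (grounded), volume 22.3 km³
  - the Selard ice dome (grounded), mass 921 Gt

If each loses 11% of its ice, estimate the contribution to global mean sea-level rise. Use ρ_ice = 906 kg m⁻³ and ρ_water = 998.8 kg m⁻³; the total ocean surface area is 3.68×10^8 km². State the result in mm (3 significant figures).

Halard: 0.11 × 6.30×10^4 km³ × (906/998.8) = 6286 km³ of water.
Ravund: 0.11 × 22.3 km³ × (906/998.8) = 2.225 km³ of water.
Selard: 0.11 × 921 Gt = 1.013×10^14 kg; dividing by ρ_w = 998.8 kg m⁻³ gives 1.014×10^11 m³ of water.
Total added water ≈ 6.390×10^12 m³ over 3.68×10^14 m² → Δh = 0.0174 m = 17.4 mm.

≈ 17.4 mm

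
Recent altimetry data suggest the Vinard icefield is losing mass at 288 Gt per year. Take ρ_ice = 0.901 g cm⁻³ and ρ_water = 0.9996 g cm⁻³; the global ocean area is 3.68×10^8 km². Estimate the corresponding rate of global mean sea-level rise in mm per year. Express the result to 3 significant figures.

≈ 0.783 mm/yr

ρ_w = 0.9996 g cm⁻³ = 999.6 kg m⁻³. Annual water volume added = 288 Gt / ρ_w = 2.880×10^14 kg / 999.6 kg m⁻³ = 2.881×10^11 m³.
Δh per year = 2.881×10^11 / 3.68×10^14 = 7.83×10^-4 m = 0.783 mm.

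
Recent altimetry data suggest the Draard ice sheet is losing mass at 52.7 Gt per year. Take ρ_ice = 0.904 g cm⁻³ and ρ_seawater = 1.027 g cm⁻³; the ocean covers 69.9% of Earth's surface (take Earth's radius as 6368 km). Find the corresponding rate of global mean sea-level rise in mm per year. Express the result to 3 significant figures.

≈ 0.144 mm/yr

ρ_w = 1.027 g cm⁻³ = 1027 kg m⁻³. Annual water volume added = 52.7 Gt / ρ_w = 5.270×10^13 kg / 1027 kg m⁻³ = 5.131×10^10 m³.
Δh per year = 5.131×10^10 / 3.56×10^14 = 1.44×10^-4 m = 0.144 mm.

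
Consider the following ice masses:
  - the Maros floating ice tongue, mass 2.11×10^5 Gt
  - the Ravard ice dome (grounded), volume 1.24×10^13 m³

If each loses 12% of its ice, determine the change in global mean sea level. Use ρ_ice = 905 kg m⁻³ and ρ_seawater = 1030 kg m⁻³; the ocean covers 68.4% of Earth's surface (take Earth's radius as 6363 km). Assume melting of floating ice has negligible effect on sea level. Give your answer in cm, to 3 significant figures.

≈ 0.376 cm

The Maros floating ice tongue is floating and already displaces its own weight of water, so its melt adds essentially nothing to sea level.
Ravard: 0.12 × 1.24×10^13 m³ × (905/1030) = 1.307×10^12 m³ of water.
Total added water ≈ 1.307×10^12 m³ over 3.48×10^14 m² → Δh = 3.76×10^-3 m = 0.376 cm.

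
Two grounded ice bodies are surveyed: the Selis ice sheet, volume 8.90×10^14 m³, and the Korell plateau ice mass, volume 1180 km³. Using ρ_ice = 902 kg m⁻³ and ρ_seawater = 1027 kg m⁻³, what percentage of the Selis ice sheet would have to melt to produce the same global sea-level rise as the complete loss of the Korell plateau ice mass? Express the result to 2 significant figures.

≈ 0.13 %

Equal sea-level rise means equal mass of meltwater, i.e. equal mass of ice lost.
Ice mass of Korell: 1.064×10^15 kg; ice mass of Selis: 8.028×10^17 kg.
Fraction required = 1.064×10^15 / 8.028×10^17 = 1.33×10^-3 → 0.13 %.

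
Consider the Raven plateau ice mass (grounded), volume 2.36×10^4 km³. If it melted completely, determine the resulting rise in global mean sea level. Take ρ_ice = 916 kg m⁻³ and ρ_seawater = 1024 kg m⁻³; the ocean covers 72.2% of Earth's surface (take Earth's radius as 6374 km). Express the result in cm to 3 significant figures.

Raven: 2.36×10^4 km³ × (916/1024) = 2.111×10^4 km³ of water.
Spread over 3.69×10^14 m² of ocean, Δh = 2.111×10^13 / 3.69×10^14 = 0.0573 m = 5.73 cm.

≈ 5.73 cm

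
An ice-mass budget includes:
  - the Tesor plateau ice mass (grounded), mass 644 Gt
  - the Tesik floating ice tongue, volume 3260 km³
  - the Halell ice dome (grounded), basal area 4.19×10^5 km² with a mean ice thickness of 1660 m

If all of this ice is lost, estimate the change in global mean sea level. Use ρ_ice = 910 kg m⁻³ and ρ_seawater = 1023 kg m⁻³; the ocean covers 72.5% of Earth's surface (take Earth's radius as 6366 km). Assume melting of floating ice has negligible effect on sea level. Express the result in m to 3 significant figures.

≈ 1.68 m

Tesor: 644 Gt = 6.440×10^14 kg; dividing by ρ_w = 1023 kg m⁻³ gives 6.295×10^11 m³ of water.
The Tesik floating ice tongue is floating and already displaces its own weight of water, so its melt adds essentially nothing to sea level.
Halell: ice volume = 4.19×10^5 km² × 1660 m = 6.955×10^5 km³; 6.955×10^5 × (910/1023) = 6.187×10^5 km³ of water.
Total added water ≈ 6.193×10^14 m³ over 3.69×10^14 m² → Δh = 1.68 m.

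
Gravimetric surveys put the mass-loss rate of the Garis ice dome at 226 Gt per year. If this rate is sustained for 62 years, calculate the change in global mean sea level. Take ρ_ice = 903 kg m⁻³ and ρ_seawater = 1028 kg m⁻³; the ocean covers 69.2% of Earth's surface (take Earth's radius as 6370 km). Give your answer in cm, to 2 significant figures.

≈ 3.9 cm

Total mass lost = 226 Gt/yr × 62 yr = 1.401×10^4 Gt = 1.401×10^16 kg.
ρ_w = 1028 kg m⁻³, so water volume = 1.401×10^16 / 1028 = 1.363×10^13 m³.
Δh = 1.363×10^13 / 3.53×10^14 = 0.0386 m = 3.9 cm.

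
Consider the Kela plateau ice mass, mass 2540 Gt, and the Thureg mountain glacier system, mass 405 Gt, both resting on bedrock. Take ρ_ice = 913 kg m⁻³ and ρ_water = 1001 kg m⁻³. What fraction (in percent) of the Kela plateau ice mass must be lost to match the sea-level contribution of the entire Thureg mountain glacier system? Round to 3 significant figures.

≈ 15.9 %

Equal sea-level rise means equal mass of meltwater, i.e. equal mass of ice lost.
Ice mass of Thureg: 4.050×10^14 kg; ice mass of Kela: 2.540×10^15 kg.
Fraction required = 4.050×10^14 / 2.540×10^15 = 0.159 → 15.9 %.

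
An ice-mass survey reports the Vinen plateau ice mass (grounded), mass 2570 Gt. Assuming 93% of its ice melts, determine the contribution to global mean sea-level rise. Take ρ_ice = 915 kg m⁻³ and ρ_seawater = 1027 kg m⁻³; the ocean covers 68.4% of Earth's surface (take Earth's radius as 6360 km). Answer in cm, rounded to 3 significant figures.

Vinen: 0.93 × 2570 Gt = 2.390×10^15 kg; dividing by ρ_w = 1027 kg m⁻³ gives 2.327×10^12 m³ of water.
Spread over 3.48×10^14 m² of ocean, Δh = 2.327×10^12 / 3.48×10^14 = 6.69×10^-3 m = 0.669 cm.

≈ 0.669 cm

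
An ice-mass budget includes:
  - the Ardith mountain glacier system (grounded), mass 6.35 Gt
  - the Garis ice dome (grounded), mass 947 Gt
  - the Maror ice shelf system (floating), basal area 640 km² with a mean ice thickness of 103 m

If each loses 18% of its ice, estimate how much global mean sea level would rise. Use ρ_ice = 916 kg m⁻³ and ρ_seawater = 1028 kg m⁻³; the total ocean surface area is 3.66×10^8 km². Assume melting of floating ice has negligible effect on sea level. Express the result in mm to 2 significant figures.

Ardith: 0.18 × 6.35 Gt = 1.143×10^12 kg; dividing by ρ_w = 1028 kg m⁻³ gives 1.112×10^9 m³ of water.
Garis: 0.18 × 947 Gt = 1.705×10^14 kg; dividing by ρ_w = 1028 kg m⁻³ gives 1.658×10^11 m³ of water.
The Maror ice shelf system is floating and already displaces its own weight of water, so its melt adds essentially nothing to sea level.
Total added water ≈ 1.669×10^11 m³ over 3.66×10^14 m² → Δh = 4.56×10^-4 m = 0.46 mm.

≈ 0.46 mm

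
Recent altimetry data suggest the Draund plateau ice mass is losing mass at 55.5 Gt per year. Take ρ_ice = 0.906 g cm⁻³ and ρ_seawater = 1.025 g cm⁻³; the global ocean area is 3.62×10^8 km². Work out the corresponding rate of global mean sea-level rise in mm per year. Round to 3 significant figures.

≈ 0.150 mm/yr

ρ_w = 1.025 g cm⁻³ = 1025 kg m⁻³. Annual water volume added = 55.5 Gt / ρ_w = 5.550×10^13 kg / 1025 kg m⁻³ = 5.415×10^10 m³.
Δh per year = 5.415×10^10 / 3.62×10^14 = 1.50×10^-4 m = 0.150 mm.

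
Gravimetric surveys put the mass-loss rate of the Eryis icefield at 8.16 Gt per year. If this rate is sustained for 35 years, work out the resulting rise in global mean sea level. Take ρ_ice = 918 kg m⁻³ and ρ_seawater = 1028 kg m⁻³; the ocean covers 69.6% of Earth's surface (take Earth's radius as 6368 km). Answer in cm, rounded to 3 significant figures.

Total mass lost = 8.16 Gt/yr × 35 yr = 285.6 Gt = 2.856×10^14 kg.
ρ_w = 1028 kg m⁻³, so water volume = 2.856×10^14 / 1028 = 2.778×10^11 m³.
Δh = 2.778×10^11 / 3.55×10^14 = 7.83×10^-4 m = 0.0783 cm.

≈ 0.0783 cm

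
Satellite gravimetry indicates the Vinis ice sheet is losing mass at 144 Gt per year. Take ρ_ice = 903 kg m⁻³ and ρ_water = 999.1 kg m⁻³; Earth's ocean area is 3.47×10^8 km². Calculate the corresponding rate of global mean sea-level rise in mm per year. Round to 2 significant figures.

≈ 0.42 mm/yr

ρ_w = 999.1 kg m⁻³. Annual water volume added = 144 Gt / ρ_w = 1.440×10^14 kg / 999.1 kg m⁻³ = 1.441×10^11 m³.
Δh per year = 1.441×10^11 / 3.47×10^14 = 4.15×10^-4 m = 0.42 mm.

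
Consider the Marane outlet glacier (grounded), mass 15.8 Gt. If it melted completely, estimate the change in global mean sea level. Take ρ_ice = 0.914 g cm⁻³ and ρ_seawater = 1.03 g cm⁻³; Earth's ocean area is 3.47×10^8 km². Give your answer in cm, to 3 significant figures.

≈ 4.42×10^-3 cm

Marane: 15.8 Gt = 1.580×10^13 kg; dividing by ρ_w = 1.03 g cm⁻³ = 1030 kg m⁻³ gives 1.534×10^10 m³ of water.
Spread over 3.47×10^14 m² of ocean, Δh = 1.534×10^10 / 3.47×10^14 = 4.42×10^-5 m = 4.42×10^-3 cm.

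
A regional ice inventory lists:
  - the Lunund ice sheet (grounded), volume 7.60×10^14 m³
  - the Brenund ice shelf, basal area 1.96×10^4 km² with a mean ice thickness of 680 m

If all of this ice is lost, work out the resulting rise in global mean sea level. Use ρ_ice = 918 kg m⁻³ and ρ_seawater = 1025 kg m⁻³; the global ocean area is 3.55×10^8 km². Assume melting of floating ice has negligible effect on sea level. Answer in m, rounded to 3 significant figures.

Lunund: 7.60×10^14 m³ × (918/1025) = 6.807×10^14 m³ of water.
The Brenund ice shelf is floating and already displaces its own weight of water, so its melt adds essentially nothing to sea level.
Total added water ≈ 6.807×10^14 m³ over 3.55×10^14 m² → Δh = 1.92 m.

≈ 1.92 m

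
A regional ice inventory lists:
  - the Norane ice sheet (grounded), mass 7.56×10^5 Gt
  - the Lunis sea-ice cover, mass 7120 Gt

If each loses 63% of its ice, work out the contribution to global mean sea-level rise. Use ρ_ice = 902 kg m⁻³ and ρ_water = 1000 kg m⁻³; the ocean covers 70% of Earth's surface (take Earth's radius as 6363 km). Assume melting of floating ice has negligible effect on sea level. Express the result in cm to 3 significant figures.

Norane: 0.63 × 7.56×10^5 Gt = 4.763×10^17 kg; dividing by ρ_w = 1000 kg m⁻³ gives 4.763×10^14 m³ of water.
The Lunis sea-ice cover is floating and already displaces its own weight of water, so its melt adds essentially nothing to sea level.
Total added water ≈ 4.763×10^14 m³ over 3.56×10^14 m² → Δh = 1.34 m = 134 cm.

≈ 134 cm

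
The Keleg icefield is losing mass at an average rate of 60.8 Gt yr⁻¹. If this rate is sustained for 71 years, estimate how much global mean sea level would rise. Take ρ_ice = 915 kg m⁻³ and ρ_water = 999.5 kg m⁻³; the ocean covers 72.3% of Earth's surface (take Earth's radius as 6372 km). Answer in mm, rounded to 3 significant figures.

Total mass lost = 60.8 Gt/yr × 71 yr = 4317 Gt = 4.317×10^15 kg.
ρ_w = 999.5 kg m⁻³, so water volume = 4.317×10^15 / 999.5 = 4.319×10^12 m³.
Δh = 4.319×10^12 / 3.69×10^14 = 0.0117 m = 11.7 mm.

≈ 11.7 mm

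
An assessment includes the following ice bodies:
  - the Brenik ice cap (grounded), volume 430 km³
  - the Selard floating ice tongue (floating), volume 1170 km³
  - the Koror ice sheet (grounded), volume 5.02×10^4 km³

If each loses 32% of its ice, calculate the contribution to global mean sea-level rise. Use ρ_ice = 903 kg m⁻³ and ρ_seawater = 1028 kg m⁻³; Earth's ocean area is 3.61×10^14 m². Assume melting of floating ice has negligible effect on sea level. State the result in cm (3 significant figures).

Brenik: 0.32 × 430 km³ × (903/1028) = 120.9 km³ of water.
The Selard floating ice tongue is floating and already displaces its own weight of water, so its melt adds essentially nothing to sea level.
Koror: 0.32 × 5.02×10^4 km³ × (903/1028) = 1.411×10^4 km³ of water.
Total added water ≈ 1.423×10^13 m³ over 3.61×10^14 m² → Δh = 0.0394 m = 3.94 cm.

≈ 3.94 cm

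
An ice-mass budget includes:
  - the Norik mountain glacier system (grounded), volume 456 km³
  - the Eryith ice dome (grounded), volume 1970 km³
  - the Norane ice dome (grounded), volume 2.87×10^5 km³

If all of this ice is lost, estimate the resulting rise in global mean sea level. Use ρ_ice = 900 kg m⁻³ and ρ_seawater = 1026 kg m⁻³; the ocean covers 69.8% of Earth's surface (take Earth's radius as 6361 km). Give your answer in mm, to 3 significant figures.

≈ 715 mm

Norik: 456 km³ × (900/1026) = 400.0 km³ of water.
Eryith: 1970 km³ × (900/1026) = 1728 km³ of water.
Norane: 2.87×10^5 km³ × (900/1026) = 2.518×10^5 km³ of water.
Total added water ≈ 2.539×10^14 m³ over 3.55×10^14 m² → Δh = 0.715 m = 715 mm.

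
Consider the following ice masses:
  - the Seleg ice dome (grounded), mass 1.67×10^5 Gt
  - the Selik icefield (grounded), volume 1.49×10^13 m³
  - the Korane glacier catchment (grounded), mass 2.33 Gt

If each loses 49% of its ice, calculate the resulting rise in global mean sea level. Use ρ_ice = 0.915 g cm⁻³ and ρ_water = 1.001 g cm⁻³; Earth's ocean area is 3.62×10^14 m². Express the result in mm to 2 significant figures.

Seleg: 0.49 × 1.67×10^5 Gt = 8.183×10^16 kg; dividing by ρ_w = 1.001 g cm⁻³ = 1001 kg m⁻³ gives 8.175×10^13 m³ of water.
Selik: 0.49 × 1.49×10^13 m³ × (915/1001) = 6.674×10^12 m³ of water.
Korane: 0.49 × 2.33 Gt = 1.142×10^12 kg; dividing by ρ_w = 1001 kg m⁻³ gives 1.141×10^9 m³ of water.
Total added water ≈ 8.842×10^13 m³ over 3.62×10^14 m² → Δh = 0.244 m = 240 mm.

≈ 240 mm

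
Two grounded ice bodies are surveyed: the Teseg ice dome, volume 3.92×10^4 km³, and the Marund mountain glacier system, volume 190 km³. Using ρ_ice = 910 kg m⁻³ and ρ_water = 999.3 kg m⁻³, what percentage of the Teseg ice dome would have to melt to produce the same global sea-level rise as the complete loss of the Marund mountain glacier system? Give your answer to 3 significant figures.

Equal sea-level rise means equal mass of meltwater, i.e. equal mass of ice lost.
Ice mass of Marund: 1.729×10^14 kg; ice mass of Teseg: 3.567×10^16 kg.
Fraction required = 1.729×10^14 / 3.567×10^16 = 4.85×10^-3 → 0.485 %.

≈ 0.485 %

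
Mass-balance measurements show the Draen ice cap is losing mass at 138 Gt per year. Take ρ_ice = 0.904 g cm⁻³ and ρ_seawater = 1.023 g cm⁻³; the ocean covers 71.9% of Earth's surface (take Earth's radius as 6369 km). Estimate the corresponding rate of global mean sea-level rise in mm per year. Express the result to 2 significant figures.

ρ_w = 1.023 g cm⁻³ = 1023 kg m⁻³. Annual water volume added = 138 Gt / ρ_w = 1.380×10^14 kg / 1023 kg m⁻³ = 1.349×10^11 m³.
Δh per year = 1.349×10^11 / 3.67×10^14 = 3.68×10^-4 m = 0.37 mm.

≈ 0.37 mm/yr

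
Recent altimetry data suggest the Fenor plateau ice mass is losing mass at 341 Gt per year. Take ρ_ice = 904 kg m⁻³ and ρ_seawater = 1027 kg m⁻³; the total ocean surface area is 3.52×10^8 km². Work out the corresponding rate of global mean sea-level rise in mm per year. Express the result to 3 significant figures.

ρ_w = 1027 kg m⁻³. Annual water volume added = 341 Gt / ρ_w = 3.410×10^14 kg / 1027 kg m⁻³ = 3.320×10^11 m³.
Δh per year = 3.320×10^11 / 3.52×10^14 = 9.43×10^-4 m = 0.943 mm.

≈ 0.943 mm/yr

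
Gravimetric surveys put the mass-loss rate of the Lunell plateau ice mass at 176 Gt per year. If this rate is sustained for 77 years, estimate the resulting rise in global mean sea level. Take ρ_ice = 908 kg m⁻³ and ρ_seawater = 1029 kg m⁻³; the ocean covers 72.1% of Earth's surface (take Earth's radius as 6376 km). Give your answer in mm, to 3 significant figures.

Total mass lost = 176 Gt/yr × 77 yr = 1.355×10^4 Gt = 1.355×10^16 kg.
ρ_w = 1029 kg m⁻³, so water volume = 1.355×10^16 / 1029 = 1.317×10^13 m³.
Δh = 1.317×10^13 / 3.68×10^14 = 0.0358 m = 35.8 mm.

≈ 35.8 mm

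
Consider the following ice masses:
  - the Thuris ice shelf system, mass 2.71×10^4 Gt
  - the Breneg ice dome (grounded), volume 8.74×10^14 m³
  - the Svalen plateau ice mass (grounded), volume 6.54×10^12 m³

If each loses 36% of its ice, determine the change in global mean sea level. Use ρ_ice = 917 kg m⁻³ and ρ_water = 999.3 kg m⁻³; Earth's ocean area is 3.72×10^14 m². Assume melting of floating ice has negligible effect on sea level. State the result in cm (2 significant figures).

≈ 78 cm

The Thuris ice shelf system is floating and already displaces its own weight of water, so its melt adds essentially nothing to sea level.
Breneg: 0.36 × 8.74×10^14 m³ × (917/999.3) = 2.887×10^14 m³ of water.
Svalen: 0.36 × 6.54×10^12 m³ × (917/999.3) = 2.160×10^12 m³ of water.
Total added water ≈ 2.909×10^14 m³ over 3.72×10^14 m² → Δh = 0.782 m = 78 cm.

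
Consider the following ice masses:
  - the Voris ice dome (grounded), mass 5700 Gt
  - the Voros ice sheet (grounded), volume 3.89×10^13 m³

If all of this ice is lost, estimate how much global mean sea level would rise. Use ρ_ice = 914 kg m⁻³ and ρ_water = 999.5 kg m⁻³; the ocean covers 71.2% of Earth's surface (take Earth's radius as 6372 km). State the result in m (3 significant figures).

Voris: 5700 Gt = 5.700×10^15 kg; dividing by ρ_w = 999.5 kg m⁻³ gives 5.703×10^12 m³ of water.
Voros: 3.89×10^13 m³ × (914/999.5) = 3.557×10^13 m³ of water.
Total added water ≈ 4.128×10^13 m³ over 3.63×10^14 m² → Δh = 0.114 m.

≈ 0.114 m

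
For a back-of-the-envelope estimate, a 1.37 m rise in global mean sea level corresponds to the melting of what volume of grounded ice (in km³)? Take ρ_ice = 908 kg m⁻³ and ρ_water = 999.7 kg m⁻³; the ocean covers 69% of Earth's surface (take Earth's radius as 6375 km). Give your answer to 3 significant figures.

≈ 5.32×10^5 km³

Required water volume = Δh × A = 1.37 m × 3.52×10^14 m² = 4.828×10^14 m³ = 4.828×10^5 km³.
Ice volume = water volume × ρ_w/ρ_ice = 4.828×10^5 × 999.7/908 = 5.32×10^5 km³.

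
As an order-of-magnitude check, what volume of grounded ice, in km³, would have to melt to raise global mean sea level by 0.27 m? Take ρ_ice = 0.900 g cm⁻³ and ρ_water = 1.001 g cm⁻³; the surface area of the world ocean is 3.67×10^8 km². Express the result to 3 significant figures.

Required water volume = Δh × A = 0.27 m × 3.67×10^14 m² = 9.909×10^13 m³ = 9.909×10^4 km³.
Ice volume = water volume × ρ_w/ρ_ice = 9.909×10^4 × 1001/900 = 1.10×10^5 km³.

≈ 1.10×10^5 km³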